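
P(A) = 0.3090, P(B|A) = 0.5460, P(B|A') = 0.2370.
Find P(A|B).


P(B) = P(B|A)*P(A) + P(B|A')*P(A')
= 0.5460*0.3090 + 0.2370*0.6910
= 0.168714 + 0.163767 = 0.332481
P(A|B) = 0.168714/0.332481 = 0.5074

P(A|B) = 0.5074


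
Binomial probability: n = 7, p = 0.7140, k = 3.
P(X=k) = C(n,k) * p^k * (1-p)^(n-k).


C(7,3) = 35
p^3 = 0.363994
(1-p)^4 = 0.006691
P = 35 * 0.363994 * 0.006691 = 0.0852

P(X=3) = 0.0852


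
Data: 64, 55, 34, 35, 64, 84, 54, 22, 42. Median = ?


Sorted: 22, 34, 35, 42, 54, 55, 64, 64, 84
n = 9 (odd)
Middle value = 54

Median = 54


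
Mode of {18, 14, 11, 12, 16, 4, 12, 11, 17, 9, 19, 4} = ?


Frequencies: 4:2, 9:1, 11:2, 12:2, 14:1, 16:1, 17:1, 18:1, 19:1
Max frequency = 2
Mode = 4, 11, 12

Mode = 4, 11, 12


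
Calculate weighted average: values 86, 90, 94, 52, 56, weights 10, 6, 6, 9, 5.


Numerator = 86*10 + 90*6 + 94*6 + 52*9 + 56*5 = 2712
Denominator = 10 + 6 + 6 + 9 + 5 = 36
WM = 2712/36 = 75.3333

WM = 75.3333


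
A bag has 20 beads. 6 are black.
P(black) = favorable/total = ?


P = 6/20 = 0.3000

P = 0.3000


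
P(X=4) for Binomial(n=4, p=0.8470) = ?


C(4,4) = 1
p^4 = 0.514676
(1-p)^0 = 1.000000
P = 1 * 0.514676 * 1.000000 = 0.5147

P(X=4) = 0.5147


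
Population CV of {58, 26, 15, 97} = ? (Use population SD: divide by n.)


Mean = 49.0000
SD = 31.8983
CV = (31.8983/49.0000)*100 = 65.0985%

CV = 65.0985%


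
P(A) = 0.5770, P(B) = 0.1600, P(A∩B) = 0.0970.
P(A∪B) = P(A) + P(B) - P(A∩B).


P(A∪B) = 0.5770 + 0.1600 - 0.0970
= 0.7370 - 0.0970
= 0.6400

P(A∪B) = 0.6400


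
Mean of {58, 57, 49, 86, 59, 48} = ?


Sum = 58 + 57 + 49 + 86 + 59 + 48 = 357
n = 6
Mean = 357/6 = 59.5000

Mean = 59.5000


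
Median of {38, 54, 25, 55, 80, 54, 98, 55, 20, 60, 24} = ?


Sorted: 20, 24, 25, 38, 54, 54, 55, 55, 60, 80, 98
n = 11 (odd)
Middle value = 54

Median = 54


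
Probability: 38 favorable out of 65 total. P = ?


P = 38/65 = 0.5846

P = 0.5846


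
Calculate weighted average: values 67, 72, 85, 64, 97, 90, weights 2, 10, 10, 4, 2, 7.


Numerator = 67*2 + 72*10 + 85*10 + 64*4 + 97*2 + 90*7 = 2784
Denominator = 2 + 10 + 10 + 4 + 2 + 7 = 35
WM = 2784/35 = 79.5429

WM = 79.5429


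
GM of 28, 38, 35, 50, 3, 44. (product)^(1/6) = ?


Product = 28 × 38 × 35 × 50 × 3 × 44 = 245784000
GM = 245784000^(1/6) = 25.0280

GM = 25.0280


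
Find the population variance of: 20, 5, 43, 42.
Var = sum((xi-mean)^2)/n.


Mean = 27.5000
Squared deviations: 56.2500, 506.2500, 240.2500, 210.2500
Sum = 1013.0000
Variance = 1013.0000/4 = 253.2500

Variance = 253.2500


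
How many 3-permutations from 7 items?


P(7,3) = 7!/4!
= 5040/24
= 210

P(7,3) = 210


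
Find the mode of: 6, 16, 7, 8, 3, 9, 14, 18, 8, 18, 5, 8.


Frequencies: 3:1, 5:1, 6:1, 7:1, 8:3, 9:1, 14:1, 16:1, 18:2
Max frequency = 3
Mode = 8

Mode = 8


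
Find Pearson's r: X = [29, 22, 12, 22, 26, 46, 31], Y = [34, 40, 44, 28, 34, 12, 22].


Mean X = 26.8571, Mean Y = 30.5714
SD X = 9.686936, SD Y = 10.125740
Cov = -88.489796
r = -88.489796/(9.686936*10.125740) = -0.9022

r = -0.9022


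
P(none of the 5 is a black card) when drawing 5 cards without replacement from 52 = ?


P(no black cards) = (26/52) × (25/51) × (24/50) × (23/49) × (22/48)
= 0.0253

P = 0.0253


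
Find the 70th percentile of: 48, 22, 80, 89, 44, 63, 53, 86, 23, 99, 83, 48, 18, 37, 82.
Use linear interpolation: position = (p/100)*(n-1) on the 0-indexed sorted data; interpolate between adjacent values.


Sorted: 18, 22, 23, 37, 44, 48, 48, 53, 63, 80, 82, 83, 86, 89, 99
n = 15
Index = 70/100 * 14 = 9.8000
Lower = data[9] = 80, Upper = data[10] = 82
P70 = 80 + 0.8000*(2) = 81.6000

P70 = 81.6000


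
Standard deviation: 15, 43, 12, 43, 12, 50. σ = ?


Mean = 29.1667
Variance = 267.8056
SD = sqrt(267.8056) = 16.3648

SD = 16.3648


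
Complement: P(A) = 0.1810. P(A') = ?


P(not A) = 1 - 0.1810 = 0.8190

P(not A) = 0.8190


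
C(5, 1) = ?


C(5,1) = 5!/(1! × 4!)
= 120/(1 × 24)
= 5

C(5,1) = 5


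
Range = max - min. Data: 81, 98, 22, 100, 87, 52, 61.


Max = 100, Min = 22
Range = 100 - 22 = 78

Range = 78


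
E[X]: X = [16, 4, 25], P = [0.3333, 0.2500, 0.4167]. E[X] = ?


E[X] = 16*0.3333 + 4*0.2500 + 25*0.4167
= 5.3328 + 1.0000 + 10.4175
= 16.7503

E[X] = 16.7503


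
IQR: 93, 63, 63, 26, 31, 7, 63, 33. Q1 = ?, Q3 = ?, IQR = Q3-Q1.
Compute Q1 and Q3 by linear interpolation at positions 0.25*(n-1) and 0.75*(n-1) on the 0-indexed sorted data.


Sorted: 7, 26, 31, 33, 63, 63, 63, 93
Q1 (25th %ile) = 29.7500
Q3 (75th %ile) = 63.0000
IQR = 63.0000 - 29.7500 = 33.2500

IQR = 33.2500


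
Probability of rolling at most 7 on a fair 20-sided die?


Favorable outcomes (roll ≤ 7): 7
Total outcomes = 20
P = 7/20 = 0.3500

P = 0.3500


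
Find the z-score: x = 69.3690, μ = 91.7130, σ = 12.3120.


z = (69.3690 - 91.7130)/12.3120
= -22.3440/12.3120
= -1.8148

z = -1.8148


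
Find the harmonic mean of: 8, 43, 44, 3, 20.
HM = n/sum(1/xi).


Sum of reciprocals = 1/8 + 1/43 + 1/44 + 1/3 + 1/20 = 0.554316
HM = 5/0.554316 = 9.0201

HM = 9.0201


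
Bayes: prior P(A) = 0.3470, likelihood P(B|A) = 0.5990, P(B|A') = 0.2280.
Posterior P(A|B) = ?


P(B) = P(B|A)*P(A) + P(B|A')*P(A')
= 0.5990*0.3470 + 0.2280*0.6530
= 0.207853 + 0.148884 = 0.356737
P(A|B) = 0.207853/0.356737 = 0.5827

P(A|B) = 0.5827


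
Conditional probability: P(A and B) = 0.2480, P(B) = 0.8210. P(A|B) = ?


P(A|B) = 0.2480/0.8210 = 0.3021

P(A|B) = 0.3021


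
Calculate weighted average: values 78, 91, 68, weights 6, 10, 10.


Numerator = 78*6 + 91*10 + 68*10 = 2058
Denominator = 6 + 10 + 10 = 26
WM = 2058/26 = 79.1538

WM = 79.1538


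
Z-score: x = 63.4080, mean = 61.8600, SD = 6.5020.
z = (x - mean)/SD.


z = (63.4080 - 61.8600)/6.5020
= 1.5480/6.5020
= 0.2381

z = 0.2381


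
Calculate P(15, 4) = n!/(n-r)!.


P(15,4) = 15!/11!
= 1307674368000/39916800
= 32760

P(15,4) = 32760


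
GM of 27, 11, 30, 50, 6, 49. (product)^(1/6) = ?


Product = 27 × 11 × 30 × 50 × 6 × 49 = 130977000
GM = 130977000^(1/6) = 22.5354

GM = 22.5354


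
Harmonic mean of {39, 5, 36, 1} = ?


Sum of reciprocals = 1/39 + 1/5 + 1/36 + 1/1 = 1.253419
HM = 4/1.253419 = 3.1913

HM = 3.1913


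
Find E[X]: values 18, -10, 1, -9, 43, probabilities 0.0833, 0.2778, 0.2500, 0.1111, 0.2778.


E[X] = 18*0.0833 - 10*0.2778 + 1*0.2500 - 9*0.1111 + 43*0.2778
= 1.4994 - 2.7780 + 0.2500 - 0.9999 + 11.9454
= 9.9169

E[X] = 9.9169


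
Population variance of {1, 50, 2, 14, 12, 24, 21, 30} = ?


Mean = 19.2500
Squared deviations: 333.0625, 945.5625, 297.5625, 27.5625, 52.5625, 22.5625, 3.0625, 115.5625
Sum = 1797.5000
Variance = 1797.5000/8 = 224.6875

Variance = 224.6875


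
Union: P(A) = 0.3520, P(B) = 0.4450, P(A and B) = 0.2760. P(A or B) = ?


P(A∪B) = 0.3520 + 0.4450 - 0.2760
= 0.7970 - 0.2760
= 0.5210

P(A∪B) = 0.5210


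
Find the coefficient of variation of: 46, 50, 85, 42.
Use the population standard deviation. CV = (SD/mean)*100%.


Mean = 55.7500
SD = 17.1227
CV = (17.1227/55.7500)*100 = 30.7134%

CV = 30.7134%


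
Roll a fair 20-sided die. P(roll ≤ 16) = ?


Favorable outcomes (roll ≤ 16): 16
Total outcomes = 20
P = 16/20 = 0.8000

P = 0.8000


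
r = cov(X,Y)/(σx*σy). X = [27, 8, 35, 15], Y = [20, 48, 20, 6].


Mean X = 21.2500, Mean Y = 23.5000
SD X = 10.449282, SD Y = 15.256146
Cov = -70.875000
r = -70.875000/(10.449282*15.256146) = -0.4446

r = -0.4446


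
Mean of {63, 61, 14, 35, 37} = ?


Sum = 63 + 61 + 14 + 35 + 37 = 210
n = 5
Mean = 210/5 = 42.0000

Mean = 42.0000


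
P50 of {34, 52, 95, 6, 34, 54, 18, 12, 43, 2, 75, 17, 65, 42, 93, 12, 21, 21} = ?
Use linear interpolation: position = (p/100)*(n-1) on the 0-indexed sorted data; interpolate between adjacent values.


Sorted: 2, 6, 12, 12, 17, 18, 21, 21, 34, 34, 42, 43, 52, 54, 65, 75, 93, 95
n = 18
Index = 50/100 * 17 = 8.5000
Lower = data[8] = 34, Upper = data[9] = 34
P50 = 34 + 0.5000*(0) = 34.0000

P50 = 34.0000


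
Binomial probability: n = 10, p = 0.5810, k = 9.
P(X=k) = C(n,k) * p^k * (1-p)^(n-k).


C(10,9) = 10
p^9 = 0.007544
(1-p)^1 = 0.419000
P = 10 * 0.007544 * 0.419000 = 0.0316

P(X=9) = 0.0316


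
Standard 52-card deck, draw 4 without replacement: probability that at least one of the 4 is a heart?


P(at least one) = 1 - P(none)
P(none) = (39/52) × (38/51) × (37/50) × (36/49) = 0.303818
P(at least one) = 1 - 0.303818 = 0.6962

P = 0.6962


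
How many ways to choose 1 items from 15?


C(15,1) = 15!/(1! × 14!)
= 1307674368000/(1 × 87178291200)
= 15

C(15,1) = 15


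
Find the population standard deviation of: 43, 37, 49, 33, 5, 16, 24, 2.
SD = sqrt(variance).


Mean = 26.1250
Variance = 263.6094
SD = sqrt(263.6094) = 16.2361

SD = 16.2361


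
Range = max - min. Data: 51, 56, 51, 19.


Max = 56, Min = 19
Range = 56 - 19 = 37

Range = 37


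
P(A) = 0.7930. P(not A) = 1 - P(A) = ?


P(not A) = 1 - 0.7930 = 0.2070

P(not A) = 0.2070


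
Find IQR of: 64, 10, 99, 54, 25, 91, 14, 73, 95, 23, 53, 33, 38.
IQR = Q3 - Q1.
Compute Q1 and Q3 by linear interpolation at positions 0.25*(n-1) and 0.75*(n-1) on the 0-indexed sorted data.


Sorted: 10, 14, 23, 25, 33, 38, 53, 54, 64, 73, 91, 95, 99
Q1 (25th %ile) = 25.0000
Q3 (75th %ile) = 73.0000
IQR = 73.0000 - 25.0000 = 48.0000

IQR = 48.0000


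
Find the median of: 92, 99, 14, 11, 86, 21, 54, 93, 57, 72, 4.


Sorted: 4, 11, 14, 21, 54, 57, 72, 86, 92, 93, 99
n = 11 (odd)
Middle value = 57

Median = 57


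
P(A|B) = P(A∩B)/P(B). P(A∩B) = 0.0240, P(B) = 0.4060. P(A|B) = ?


P(A|B) = 0.0240/0.4060 = 0.0591

P(A|B) = 0.0591


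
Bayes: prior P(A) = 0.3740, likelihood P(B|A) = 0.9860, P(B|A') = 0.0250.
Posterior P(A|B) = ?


P(B) = P(B|A)*P(A) + P(B|A')*P(A')
= 0.9860*0.3740 + 0.0250*0.6260
= 0.368764 + 0.015650 = 0.384414
P(A|B) = 0.368764/0.384414 = 0.9593

P(A|B) = 0.9593


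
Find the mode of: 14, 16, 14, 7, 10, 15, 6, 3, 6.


Frequencies: 3:1, 6:2, 7:1, 10:1, 14:2, 15:1, 16:1
Max frequency = 2
Mode = 6, 14

Mode = 6, 14


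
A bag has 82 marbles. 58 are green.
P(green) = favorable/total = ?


P = 58/82 = 0.7073

P = 0.7073


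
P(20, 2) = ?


P(20,2) = 20!/18!
= 2432902008176640000/6402373705728000
= 380

P(20,2) = 380


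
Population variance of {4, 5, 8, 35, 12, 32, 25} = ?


Mean = 17.2857
Squared deviations: 176.5102, 150.9388, 86.2245, 313.7959, 27.9388, 216.5102, 59.5102
Sum = 1031.4286
Variance = 1031.4286/7 = 147.3469

Variance = 147.3469


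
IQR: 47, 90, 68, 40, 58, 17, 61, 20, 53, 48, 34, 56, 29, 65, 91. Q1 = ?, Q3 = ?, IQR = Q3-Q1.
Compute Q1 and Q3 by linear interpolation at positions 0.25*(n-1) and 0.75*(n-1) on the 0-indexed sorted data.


Sorted: 17, 20, 29, 34, 40, 47, 48, 53, 56, 58, 61, 65, 68, 90, 91
Q1 (25th %ile) = 37.0000
Q3 (75th %ile) = 63.0000
IQR = 63.0000 - 37.0000 = 26.0000

IQR = 26.0000


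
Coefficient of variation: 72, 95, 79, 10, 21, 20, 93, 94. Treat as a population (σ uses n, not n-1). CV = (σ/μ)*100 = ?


Mean = 60.5000
SD = 34.6302
CV = (34.6302/60.5000)*100 = 57.2400%

CV = 57.2400%


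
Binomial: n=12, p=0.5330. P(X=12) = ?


C(12,12) = 1
p^12 = 0.000526
(1-p)^0 = 1.000000
P = 1 * 0.000526 * 1.000000 = 0.0005

P(X=12) = 0.0005


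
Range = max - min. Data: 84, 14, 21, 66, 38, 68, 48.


Max = 84, Min = 14
Range = 84 - 14 = 70

Range = 70


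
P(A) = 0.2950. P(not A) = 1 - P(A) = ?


P(not A) = 1 - 0.2950 = 0.7050

P(not A) = 0.7050


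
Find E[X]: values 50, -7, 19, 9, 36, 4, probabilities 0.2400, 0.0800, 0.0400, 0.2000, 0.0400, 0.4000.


E[X] = 50*0.2400 - 7*0.0800 + 19*0.0400 + 9*0.2000 + 36*0.0400 + 4*0.4000
= 12.0000 - 0.5600 + 0.7600 + 1.8000 + 1.4400 + 1.6000
= 17.0400

E[X] = 17.0400


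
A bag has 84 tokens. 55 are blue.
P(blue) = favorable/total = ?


P = 55/84 = 0.6548

P = 0.6548


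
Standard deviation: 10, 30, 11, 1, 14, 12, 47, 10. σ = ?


Mean = 16.8750
Variance = 186.6094
SD = sqrt(186.6094) = 13.6605

SD = 13.6605


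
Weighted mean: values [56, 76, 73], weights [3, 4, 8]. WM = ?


Numerator = 56*3 + 76*4 + 73*8 = 1056
Denominator = 3 + 4 + 8 = 15
WM = 1056/15 = 70.4000

WM = 70.4000


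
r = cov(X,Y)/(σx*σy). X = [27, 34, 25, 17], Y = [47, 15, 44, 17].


Mean X = 25.7500, Mean Y = 30.7500
SD X = 6.057021, SD Y = 14.804982
Cov = 0.187500
r = 0.187500/(6.057021*14.804982) = 0.0021

r = 0.0021


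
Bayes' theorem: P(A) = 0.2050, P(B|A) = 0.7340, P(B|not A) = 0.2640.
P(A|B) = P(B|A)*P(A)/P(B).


P(B) = P(B|A)*P(A) + P(B|A')*P(A')
= 0.7340*0.2050 + 0.2640*0.7950
= 0.150470 + 0.209880 = 0.360350
P(A|B) = 0.150470/0.360350 = 0.4176

P(A|B) = 0.4176


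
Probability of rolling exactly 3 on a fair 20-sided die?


Favorable outcomes (roll = 3): 1
Total outcomes = 20
P = 1/20 = 0.0500

P = 0.0500


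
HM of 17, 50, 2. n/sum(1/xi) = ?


Sum of reciprocals = 1/17 + 1/50 + 1/2 = 0.578824
HM = 3/0.578824 = 5.1829

HM = 5.1829


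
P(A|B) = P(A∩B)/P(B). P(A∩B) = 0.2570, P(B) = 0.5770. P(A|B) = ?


P(A|B) = 0.2570/0.5770 = 0.4454

P(A|B) = 0.4454


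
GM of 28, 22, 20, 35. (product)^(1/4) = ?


Product = 28 × 22 × 20 × 35 = 431200
GM = 431200^(1/4) = 25.6253

GM = 25.6253


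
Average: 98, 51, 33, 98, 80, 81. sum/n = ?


Sum = 98 + 51 + 33 + 98 + 80 + 81 = 441
n = 6
Mean = 441/6 = 73.5000

Mean = 73.5000


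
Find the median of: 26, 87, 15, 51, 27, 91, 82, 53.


Sorted: 15, 26, 27, 51, 53, 82, 87, 91
n = 8 (even)
Middle values: 51 and 53
Median = (51+53)/2 = 52.0000

Median = 52.0000


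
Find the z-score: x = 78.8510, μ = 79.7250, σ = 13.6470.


z = (78.8510 - 79.7250)/13.6470
= -0.8740/13.6470
= -0.0640

z = -0.0640


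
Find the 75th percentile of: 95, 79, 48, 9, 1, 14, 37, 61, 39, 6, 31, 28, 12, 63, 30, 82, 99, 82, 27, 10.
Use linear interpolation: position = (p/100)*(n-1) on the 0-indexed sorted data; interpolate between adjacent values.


Sorted: 1, 6, 9, 10, 12, 14, 27, 28, 30, 31, 37, 39, 48, 61, 63, 79, 82, 82, 95, 99
n = 20
Index = 75/100 * 19 = 14.2500
Lower = data[14] = 63, Upper = data[15] = 79
P75 = 63 + 0.2500*(16) = 67.0000

P75 = 67.0000


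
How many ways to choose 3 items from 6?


C(6,3) = 6!/(3! × 3!)
= 720/(6 × 6)
= 20

C(6,3) = 20


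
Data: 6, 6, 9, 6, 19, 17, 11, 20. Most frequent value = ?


Frequencies: 6:3, 9:1, 11:1, 17:1, 19:1, 20:1
Max frequency = 3
Mode = 6

Mode = 6


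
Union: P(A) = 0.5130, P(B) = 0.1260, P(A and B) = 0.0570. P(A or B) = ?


P(A∪B) = 0.5130 + 0.1260 - 0.0570
= 0.6390 - 0.0570
= 0.5820

P(A∪B) = 0.5820


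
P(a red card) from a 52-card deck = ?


26 red cards in 52 cards
P = 26/52 = 0.5000

P = 0.5000


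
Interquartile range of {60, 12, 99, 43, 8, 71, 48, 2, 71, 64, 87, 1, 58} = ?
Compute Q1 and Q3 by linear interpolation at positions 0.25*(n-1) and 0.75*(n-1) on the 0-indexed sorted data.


Sorted: 1, 2, 8, 12, 43, 48, 58, 60, 64, 71, 71, 87, 99
Q1 (25th %ile) = 12.0000
Q3 (75th %ile) = 71.0000
IQR = 71.0000 - 12.0000 = 59.0000

IQR = 59.0000


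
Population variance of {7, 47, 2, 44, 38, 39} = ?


Mean = 29.5000
Squared deviations: 506.2500, 306.2500, 756.2500, 210.2500, 72.2500, 90.2500
Sum = 1941.5000
Variance = 1941.5000/6 = 323.5833

Variance = 323.5833


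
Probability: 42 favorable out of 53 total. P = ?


P = 42/53 = 0.7925

P = 0.7925


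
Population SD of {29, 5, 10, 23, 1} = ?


Mean = 13.6000
Variance = 114.2400
SD = sqrt(114.2400) = 10.6883

SD = 10.6883


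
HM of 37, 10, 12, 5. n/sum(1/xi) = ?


Sum of reciprocals = 1/37 + 1/10 + 1/12 + 1/5 = 0.410360
HM = 4/0.410360 = 9.7475

HM = 9.7475


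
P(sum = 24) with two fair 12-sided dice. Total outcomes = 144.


Total outcomes = 12×12 = 144
Favorable (sum = 24): 1
P = 1/144 = 0.0069

P = 0.0069


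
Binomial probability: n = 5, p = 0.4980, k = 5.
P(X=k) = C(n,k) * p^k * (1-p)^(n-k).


C(5,5) = 1
p^5 = 0.030630
(1-p)^0 = 1.000000
P = 1 * 0.030630 * 1.000000 = 0.0306

P(X=5) = 0.0306


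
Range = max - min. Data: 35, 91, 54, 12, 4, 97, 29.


Max = 97, Min = 4
Range = 97 - 4 = 93

Range = 93


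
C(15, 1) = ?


C(15,1) = 15!/(1! × 14!)
= 1307674368000/(1 × 87178291200)
= 15

C(15,1) = 15


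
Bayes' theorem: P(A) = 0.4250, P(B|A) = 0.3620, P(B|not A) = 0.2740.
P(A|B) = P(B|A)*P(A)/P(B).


P(B) = P(B|A)*P(A) + P(B|A')*P(A')
= 0.3620*0.4250 + 0.2740*0.5750
= 0.153850 + 0.157550 = 0.311400
P(A|B) = 0.153850/0.311400 = 0.4941

P(A|B) = 0.4941


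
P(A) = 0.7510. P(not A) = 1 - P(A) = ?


P(not A) = 1 - 0.7510 = 0.2490

P(not A) = 0.2490


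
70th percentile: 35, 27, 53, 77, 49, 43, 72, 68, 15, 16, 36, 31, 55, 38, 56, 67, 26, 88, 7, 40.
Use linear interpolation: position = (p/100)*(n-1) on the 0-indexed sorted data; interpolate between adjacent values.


Sorted: 7, 15, 16, 26, 27, 31, 35, 36, 38, 40, 43, 49, 53, 55, 56, 67, 68, 72, 77, 88
n = 20
Index = 70/100 * 19 = 13.3000
Lower = data[13] = 55, Upper = data[14] = 56
P70 = 55 + 0.3000*(1) = 55.3000

P70 = 55.3000


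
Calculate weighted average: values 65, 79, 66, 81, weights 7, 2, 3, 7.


Numerator = 65*7 + 79*2 + 66*3 + 81*7 = 1378
Denominator = 7 + 2 + 3 + 7 = 19
WM = 1378/19 = 72.5263

WM = 72.5263


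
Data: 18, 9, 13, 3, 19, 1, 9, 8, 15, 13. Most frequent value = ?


Frequencies: 1:1, 3:1, 8:1, 9:2, 13:2, 15:1, 18:1, 19:1
Max frequency = 2
Mode = 9, 13

Mode = 9, 13


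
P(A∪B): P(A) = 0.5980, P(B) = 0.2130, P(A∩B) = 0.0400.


P(A∪B) = 0.5980 + 0.2130 - 0.0400
= 0.8110 - 0.0400
= 0.7710

P(A∪B) = 0.7710


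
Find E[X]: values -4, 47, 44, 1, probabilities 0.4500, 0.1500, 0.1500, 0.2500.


E[X] = -4*0.4500 + 47*0.1500 + 44*0.1500 + 1*0.2500
= -1.8000 + 7.0500 + 6.6000 + 0.2500
= 12.1000

E[X] = 12.1000


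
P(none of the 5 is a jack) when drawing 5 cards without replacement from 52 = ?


P(no jacks) = (48/52) × (47/51) × (46/50) × (45/49) × (44/48)
= 0.6588

P = 0.6588


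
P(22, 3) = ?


P(22,3) = 22!/19!
= 1124000727777607680000/121645100408832000
= 9240

P(22,3) = 9240


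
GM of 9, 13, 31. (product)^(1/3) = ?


Product = 9 × 13 × 31 = 3627
GM = 3627^(1/3) = 15.3644

GM = 15.3644


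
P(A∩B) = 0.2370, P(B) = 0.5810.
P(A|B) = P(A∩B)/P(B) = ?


P(A|B) = 0.2370/0.5810 = 0.4079

P(A|B) = 0.4079


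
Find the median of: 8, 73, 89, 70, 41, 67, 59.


Sorted: 8, 41, 59, 67, 70, 73, 89
n = 7 (odd)
Middle value = 67

Median = 67


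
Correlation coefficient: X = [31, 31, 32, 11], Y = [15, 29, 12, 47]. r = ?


Mean X = 26.2500, Mean Y = 25.7500
SD X = 8.814051, SD Y = 13.845125
Cov = -109.687500
r = -109.687500/(8.814051*13.845125) = -0.8988

r = -0.8988


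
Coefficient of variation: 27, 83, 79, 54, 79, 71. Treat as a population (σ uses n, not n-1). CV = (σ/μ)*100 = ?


Mean = 65.5000
SD = 19.6448
CV = (19.6448/65.5000)*100 = 29.9920%

CV = 29.9920%


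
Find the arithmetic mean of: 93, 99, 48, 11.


Sum = 93 + 99 + 48 + 11 = 251
n = 4
Mean = 251/4 = 62.7500

Mean = 62.7500


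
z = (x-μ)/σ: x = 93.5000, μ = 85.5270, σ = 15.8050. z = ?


z = (93.5000 - 85.5270)/15.8050
= 7.9730/15.8050
= 0.5045

z = 0.5045


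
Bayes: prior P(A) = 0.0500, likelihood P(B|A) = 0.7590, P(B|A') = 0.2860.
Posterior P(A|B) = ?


P(B) = P(B|A)*P(A) + P(B|A')*P(A')
= 0.7590*0.0500 + 0.2860*0.9500
= 0.037950 + 0.271700 = 0.309650
P(A|B) = 0.037950/0.309650 = 0.1226

P(A|B) = 0.1226


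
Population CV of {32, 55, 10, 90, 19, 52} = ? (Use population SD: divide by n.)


Mean = 43.0000
SD = 26.5204
CV = (26.5204/43.0000)*100 = 61.6754%

CV = 61.6754%


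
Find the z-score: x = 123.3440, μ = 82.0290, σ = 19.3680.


z = (123.3440 - 82.0290)/19.3680
= 41.3150/19.3680
= 2.1332

z = 2.1332


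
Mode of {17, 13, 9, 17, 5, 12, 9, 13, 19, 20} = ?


Frequencies: 5:1, 9:2, 12:1, 13:2, 17:2, 19:1, 20:1
Max frequency = 2
Mode = 9, 13, 17

Mode = 9, 13, 17


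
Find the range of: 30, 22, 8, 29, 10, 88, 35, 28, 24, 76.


Max = 88, Min = 8
Range = 88 - 8 = 80

Range = 80


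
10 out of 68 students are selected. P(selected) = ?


P = 10/68 = 0.1471

P = 0.1471


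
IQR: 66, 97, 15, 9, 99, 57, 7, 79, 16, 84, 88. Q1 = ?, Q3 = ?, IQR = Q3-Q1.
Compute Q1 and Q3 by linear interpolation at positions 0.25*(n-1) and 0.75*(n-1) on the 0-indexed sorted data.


Sorted: 7, 9, 15, 16, 57, 66, 79, 84, 88, 97, 99
Q1 (25th %ile) = 15.5000
Q3 (75th %ile) = 86.0000
IQR = 86.0000 - 15.5000 = 70.5000

IQR = 70.5000


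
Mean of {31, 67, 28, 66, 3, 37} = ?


Sum = 31 + 67 + 28 + 66 + 3 + 37 = 232
n = 6
Mean = 232/6 = 38.6667

Mean = 38.6667


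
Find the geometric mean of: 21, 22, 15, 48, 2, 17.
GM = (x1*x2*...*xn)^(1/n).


Product = 21 × 22 × 15 × 48 × 2 × 17 = 11309760
GM = 11309760^(1/6) = 14.9822

GM = 14.9822


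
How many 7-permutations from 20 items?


P(20,7) = 20!/13!
= 2432902008176640000/6227020800
= 390700800

P(20,7) = 390700800


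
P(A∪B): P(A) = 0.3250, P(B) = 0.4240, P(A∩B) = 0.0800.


P(A∪B) = 0.3250 + 0.4240 - 0.0800
= 0.7490 - 0.0800
= 0.6690

P(A∪B) = 0.6690


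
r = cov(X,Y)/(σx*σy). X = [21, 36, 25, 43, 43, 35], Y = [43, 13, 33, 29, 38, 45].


Mean X = 33.8333, Mean Y = 33.5000
SD X = 8.335000, SD Y = 10.673175
Cov = -24.750000
r = -24.750000/(8.335000*10.673175) = -0.2782

r = -0.2782


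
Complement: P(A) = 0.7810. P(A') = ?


P(not A) = 1 - 0.7810 = 0.2190

P(not A) = 0.2190


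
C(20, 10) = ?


C(20,10) = 20!/(10! × 10!)
= 2432902008176640000/(3628800 × 3628800)
= 184756

C(20,10) = 184756


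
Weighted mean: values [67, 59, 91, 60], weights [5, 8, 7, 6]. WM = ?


Numerator = 67*5 + 59*8 + 91*7 + 60*6 = 1804
Denominator = 5 + 8 + 7 + 6 = 26
WM = 1804/26 = 69.3846

WM = 69.3846


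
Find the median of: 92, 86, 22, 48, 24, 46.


Sorted: 22, 24, 46, 48, 86, 92
n = 6 (even)
Middle values: 46 and 48
Median = (46+48)/2 = 47.0000

Median = 47.0000


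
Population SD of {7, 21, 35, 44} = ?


Mean = 26.7500
Variance = 197.1875
SD = sqrt(197.1875) = 14.0423

SD = 14.0423


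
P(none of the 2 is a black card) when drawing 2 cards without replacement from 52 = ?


P(no black cards) = (26/52) × (25/51)
= 0.2451

P = 0.2451


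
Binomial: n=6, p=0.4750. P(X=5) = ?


C(6,5) = 6
p^5 = 0.024181
(1-p)^1 = 0.525000
P = 6 * 0.024181 * 0.525000 = 0.0762

P(X=5) = 0.0762


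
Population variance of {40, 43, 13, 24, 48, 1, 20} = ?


Mean = 27.0000
Squared deviations: 169.0000, 256.0000, 196.0000, 9.0000, 441.0000, 676.0000, 49.0000
Sum = 1796.0000
Variance = 1796.0000/7 = 256.5714

Variance = 256.5714


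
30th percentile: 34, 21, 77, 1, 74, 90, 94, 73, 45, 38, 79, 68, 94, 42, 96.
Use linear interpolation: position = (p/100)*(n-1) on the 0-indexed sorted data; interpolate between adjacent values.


Sorted: 1, 21, 34, 38, 42, 45, 68, 73, 74, 77, 79, 90, 94, 94, 96
n = 15
Index = 30/100 * 14 = 4.2000
Lower = data[4] = 42, Upper = data[5] = 45
P30 = 42 + 0.2000*(3) = 42.6000

P30 = 42.6000


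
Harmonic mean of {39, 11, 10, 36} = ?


Sum of reciprocals = 1/39 + 1/11 + 1/10 + 1/36 = 0.244328
HM = 4/0.244328 = 16.3714

HM = 16.3714


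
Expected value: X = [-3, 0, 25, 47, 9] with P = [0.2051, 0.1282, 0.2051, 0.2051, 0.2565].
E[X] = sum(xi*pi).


E[X] = -3*0.2051 + 0*0.1282 + 25*0.2051 + 47*0.2051 + 9*0.2565
= -0.6153 + 0 + 5.1275 + 9.6397 + 2.3085
= 16.4604

E[X] = 16.4604


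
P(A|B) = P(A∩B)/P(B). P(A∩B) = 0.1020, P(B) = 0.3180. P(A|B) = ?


P(A|B) = 0.1020/0.3180 = 0.3208

P(A|B) = 0.3208


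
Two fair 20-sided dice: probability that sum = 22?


Total outcomes = 20×20 = 400
Favorable (sum = 22): 19
P = 19/400 = 0.0475

P = 0.0475


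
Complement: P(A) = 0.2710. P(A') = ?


P(not A) = 1 - 0.2710 = 0.7290

P(not A) = 0.7290


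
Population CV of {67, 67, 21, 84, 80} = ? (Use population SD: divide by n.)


Mean = 63.8000
SD = 22.4624
CV = (22.4624/63.8000)*100 = 35.2075%

CV = 35.2075%


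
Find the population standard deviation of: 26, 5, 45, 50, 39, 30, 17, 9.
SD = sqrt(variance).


Mean = 27.6250
Variance = 238.9844
SD = sqrt(238.9844) = 15.4591

SD = 15.4591


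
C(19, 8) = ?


C(19,8) = 19!/(8! × 11!)
= 121645100408832000/(40320 × 39916800)
= 75582

C(19,8) = 75582


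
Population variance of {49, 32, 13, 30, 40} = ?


Mean = 32.8000
Squared deviations: 262.4400, 0.6400, 392.0400, 7.8400, 51.8400
Sum = 714.8000
Variance = 714.8000/5 = 142.9600

Variance = 142.9600


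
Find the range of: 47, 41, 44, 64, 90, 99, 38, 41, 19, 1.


Max = 99, Min = 1
Range = 99 - 1 = 98

Range = 98


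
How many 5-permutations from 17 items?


P(17,5) = 17!/12!
= 355687428096000/479001600
= 742560

P(17,5) = 742560


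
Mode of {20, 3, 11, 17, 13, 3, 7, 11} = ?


Frequencies: 3:2, 7:1, 11:2, 13:1, 17:1, 20:1
Max frequency = 2
Mode = 3, 11

Mode = 3, 11


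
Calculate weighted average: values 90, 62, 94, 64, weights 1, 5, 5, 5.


Numerator = 90*1 + 62*5 + 94*5 + 64*5 = 1190
Denominator = 1 + 5 + 5 + 5 = 16
WM = 1190/16 = 74.3750

WM = 74.3750


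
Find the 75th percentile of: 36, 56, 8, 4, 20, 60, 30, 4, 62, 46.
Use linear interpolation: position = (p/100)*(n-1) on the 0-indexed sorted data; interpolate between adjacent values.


Sorted: 4, 4, 8, 20, 30, 36, 46, 56, 60, 62
n = 10
Index = 75/100 * 9 = 6.7500
Lower = data[6] = 46, Upper = data[7] = 56
P75 = 46 + 0.7500*(10) = 53.5000

P75 = 53.5000


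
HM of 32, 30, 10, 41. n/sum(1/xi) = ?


Sum of reciprocals = 1/32 + 1/30 + 1/10 + 1/41 = 0.188974
HM = 4/0.188974 = 21.1670

HM = 21.1670


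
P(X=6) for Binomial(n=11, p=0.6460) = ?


C(11,6) = 462
p^6 = 0.072677
(1-p)^5 = 0.005559
P = 462 * 0.072677 * 0.005559 = 0.1867

P(X=6) = 0.1867


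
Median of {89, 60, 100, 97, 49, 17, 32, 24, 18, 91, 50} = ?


Sorted: 17, 18, 24, 32, 49, 50, 60, 89, 91, 97, 100
n = 11 (odd)
Middle value = 50

Median = 50


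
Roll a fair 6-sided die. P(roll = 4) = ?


Favorable outcomes (roll = 4): 1
Total outcomes = 6
P = 1/6 = 0.1667

P = 0.1667


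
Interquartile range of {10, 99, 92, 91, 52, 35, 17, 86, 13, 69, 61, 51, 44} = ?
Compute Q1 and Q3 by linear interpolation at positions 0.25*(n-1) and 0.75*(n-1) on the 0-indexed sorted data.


Sorted: 10, 13, 17, 35, 44, 51, 52, 61, 69, 86, 91, 92, 99
Q1 (25th %ile) = 35.0000
Q3 (75th %ile) = 86.0000
IQR = 86.0000 - 35.0000 = 51.0000

IQR = 51.0000


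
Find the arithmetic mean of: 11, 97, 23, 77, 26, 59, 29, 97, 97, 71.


Sum = 11 + 97 + 23 + 77 + 26 + 59 + 29 + 97 + 97 + 71 = 587
n = 10
Mean = 587/10 = 58.7000

Mean = 58.7000


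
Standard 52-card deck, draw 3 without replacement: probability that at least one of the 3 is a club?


P(at least one) = 1 - P(none)
P(none) = (39/52) × (38/51) × (37/50) = 0.413529
P(at least one) = 1 - 0.413529 = 0.5865

P = 0.5865


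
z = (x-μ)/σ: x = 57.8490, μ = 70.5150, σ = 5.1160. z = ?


z = (57.8490 - 70.5150)/5.1160
= -12.6660/5.1160
= -2.4758

z = -2.4758


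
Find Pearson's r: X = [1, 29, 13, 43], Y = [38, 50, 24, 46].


Mean X = 21.5000, Mean Y = 39.5000
SD X = 15.898113, SD Y = 9.937303
Cov = 95.250000
r = 95.250000/(15.898113*9.937303) = 0.6029

r = 0.6029


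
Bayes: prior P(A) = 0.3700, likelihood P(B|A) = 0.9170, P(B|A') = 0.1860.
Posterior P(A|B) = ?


P(B) = P(B|A)*P(A) + P(B|A')*P(A')
= 0.9170*0.3700 + 0.1860*0.6300
= 0.339290 + 0.117180 = 0.456470
P(A|B) = 0.339290/0.456470 = 0.7433

P(A|B) = 0.7433


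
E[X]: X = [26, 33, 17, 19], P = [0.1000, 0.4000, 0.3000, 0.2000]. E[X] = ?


E[X] = 26*0.1000 + 33*0.4000 + 17*0.3000 + 19*0.2000
= 2.6000 + 13.2000 + 5.1000 + 3.8000
= 24.7000

E[X] = 24.7000


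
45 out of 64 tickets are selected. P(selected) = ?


P = 45/64 = 0.7031

P = 0.7031


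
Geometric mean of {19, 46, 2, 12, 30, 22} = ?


Product = 19 × 46 × 2 × 12 × 30 × 22 = 13844160
GM = 13844160^(1/6) = 15.4957

GM = 15.4957


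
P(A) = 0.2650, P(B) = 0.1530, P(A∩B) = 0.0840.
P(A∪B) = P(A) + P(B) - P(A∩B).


P(A∪B) = 0.2650 + 0.1530 - 0.0840
= 0.4180 - 0.0840
= 0.3340

P(A∪B) = 0.3340


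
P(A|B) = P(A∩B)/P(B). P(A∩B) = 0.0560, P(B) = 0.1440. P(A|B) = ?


P(A|B) = 0.0560/0.1440 = 0.3889

P(A|B) = 0.3889


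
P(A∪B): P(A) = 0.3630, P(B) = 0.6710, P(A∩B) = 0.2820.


P(A∪B) = 0.3630 + 0.6710 - 0.2820
= 1.0340 - 0.2820
= 0.7520

P(A∪B) = 0.7520


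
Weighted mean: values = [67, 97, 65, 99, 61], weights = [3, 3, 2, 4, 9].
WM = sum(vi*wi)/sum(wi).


Numerator = 67*3 + 97*3 + 65*2 + 99*4 + 61*9 = 1567
Denominator = 3 + 3 + 2 + 4 + 9 = 21
WM = 1567/21 = 74.6190

WM = 74.6190


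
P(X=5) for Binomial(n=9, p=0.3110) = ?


C(9,5) = 126
p^5 = 0.002909
(1-p)^4 = 0.225360
P = 126 * 0.002909 * 0.225360 = 0.0826

P(X=5) = 0.0826


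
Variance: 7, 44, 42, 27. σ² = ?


Mean = 30.0000
Squared deviations: 529.0000, 196.0000, 144.0000, 9.0000
Sum = 878.0000
Variance = 878.0000/4 = 219.5000

Variance = 219.5000


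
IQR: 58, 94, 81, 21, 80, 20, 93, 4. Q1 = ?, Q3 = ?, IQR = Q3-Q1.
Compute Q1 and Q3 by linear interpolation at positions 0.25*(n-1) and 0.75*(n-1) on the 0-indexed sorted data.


Sorted: 4, 20, 21, 58, 80, 81, 93, 94
Q1 (25th %ile) = 20.7500
Q3 (75th %ile) = 84.0000
IQR = 84.0000 - 20.7500 = 63.2500

IQR = 63.2500


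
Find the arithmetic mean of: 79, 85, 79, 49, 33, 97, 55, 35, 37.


Sum = 79 + 85 + 79 + 49 + 33 + 97 + 55 + 35 + 37 = 549
n = 9
Mean = 549/9 = 61.0000

Mean = 61.0000


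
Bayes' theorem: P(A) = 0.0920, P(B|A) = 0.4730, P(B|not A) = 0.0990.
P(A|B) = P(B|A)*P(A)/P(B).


P(B) = P(B|A)*P(A) + P(B|A')*P(A')
= 0.4730*0.0920 + 0.0990*0.9080
= 0.043516 + 0.089892 = 0.133408
P(A|B) = 0.043516/0.133408 = 0.3262

P(A|B) = 0.3262


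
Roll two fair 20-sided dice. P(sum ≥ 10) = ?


Total outcomes = 20×20 = 400
Favorable (sum ≥ 10): 364
P = 364/400 = 0.9100

P = 0.9100


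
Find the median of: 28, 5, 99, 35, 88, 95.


Sorted: 5, 28, 35, 88, 95, 99
n = 6 (even)
Middle values: 35 and 88
Median = (35+88)/2 = 61.5000

Median = 61.5000


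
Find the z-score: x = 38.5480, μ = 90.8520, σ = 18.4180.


z = (38.5480 - 90.8520)/18.4180
= -52.3040/18.4180
= -2.8398

z = -2.8398


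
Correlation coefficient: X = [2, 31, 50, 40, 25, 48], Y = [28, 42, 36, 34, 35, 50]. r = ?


Mean X = 32.6667, Mean Y = 37.5000
SD X = 16.285645, SD Y = 6.922187
Cov = 73.833333
r = 73.833333/(16.285645*6.922187) = 0.6549

r = 0.6549


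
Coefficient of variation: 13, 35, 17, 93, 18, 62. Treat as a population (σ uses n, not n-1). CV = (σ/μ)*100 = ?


Mean = 39.6667
SD = 29.0383
CV = (29.0383/39.6667)*100 = 73.2058%

CV = 73.2058%


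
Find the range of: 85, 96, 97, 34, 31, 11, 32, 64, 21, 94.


Max = 97, Min = 11
Range = 97 - 11 = 86

Range = 86


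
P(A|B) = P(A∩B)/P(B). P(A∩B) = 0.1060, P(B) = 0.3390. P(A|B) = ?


P(A|B) = 0.1060/0.3390 = 0.3127

P(A|B) = 0.3127


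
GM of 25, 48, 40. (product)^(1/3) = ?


Product = 25 × 48 × 40 = 48000
GM = 48000^(1/3) = 36.3424

GM = 36.3424


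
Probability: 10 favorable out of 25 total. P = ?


P = 10/25 = 0.4000

P = 0.4000


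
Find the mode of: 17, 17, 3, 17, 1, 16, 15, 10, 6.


Frequencies: 1:1, 3:1, 6:1, 10:1, 15:1, 16:1, 17:3
Max frequency = 3
Mode = 17

Mode = 17


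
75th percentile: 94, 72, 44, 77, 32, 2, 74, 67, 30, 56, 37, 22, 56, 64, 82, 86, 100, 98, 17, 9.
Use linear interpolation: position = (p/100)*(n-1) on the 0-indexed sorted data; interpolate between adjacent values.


Sorted: 2, 9, 17, 22, 30, 32, 37, 44, 56, 56, 64, 67, 72, 74, 77, 82, 86, 94, 98, 100
n = 20
Index = 75/100 * 19 = 14.2500
Lower = data[14] = 77, Upper = data[15] = 82
P75 = 77 + 0.2500*(5) = 78.2500

P75 = 78.2500


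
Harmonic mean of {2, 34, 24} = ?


Sum of reciprocals = 1/2 + 1/34 + 1/24 = 0.571078
HM = 3/0.571078 = 5.2532

HM = 5.2532


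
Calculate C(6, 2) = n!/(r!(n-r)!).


C(6,2) = 6!/(2! × 4!)
= 720/(2 × 24)
= 15

C(6,2) = 15


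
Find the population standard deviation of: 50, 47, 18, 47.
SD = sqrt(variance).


Mean = 40.5000
Variance = 170.2500
SD = sqrt(170.2500) = 13.0480

SD = 13.0480


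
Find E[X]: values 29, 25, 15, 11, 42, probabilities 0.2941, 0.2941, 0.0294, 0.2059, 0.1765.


E[X] = 29*0.2941 + 25*0.2941 + 15*0.0294 + 11*0.2059 + 42*0.1765
= 8.5289 + 7.3525 + 0.4410 + 2.2649 + 7.4130
= 26.0003

E[X] = 26.0003


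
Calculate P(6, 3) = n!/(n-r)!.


P(6,3) = 6!/3!
= 720/6
= 120

P(6,3) = 120


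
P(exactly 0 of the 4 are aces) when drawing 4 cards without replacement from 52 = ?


Hypergeometric: P(X=0) = C(4,0)·C(48,4) / C(52,4)
= 1 × 194580 / 270725
= 194580/270725 = 0.7187

P = 0.7187


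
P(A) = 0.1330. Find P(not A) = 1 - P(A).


P(not A) = 1 - 0.1330 = 0.8670

P(not A) = 0.8670


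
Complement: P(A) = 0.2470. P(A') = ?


P(not A) = 1 - 0.2470 = 0.7530

P(not A) = 0.7530


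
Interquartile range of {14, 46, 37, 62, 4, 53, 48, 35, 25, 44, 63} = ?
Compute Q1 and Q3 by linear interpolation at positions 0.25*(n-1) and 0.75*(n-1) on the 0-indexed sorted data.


Sorted: 4, 14, 25, 35, 37, 44, 46, 48, 53, 62, 63
Q1 (25th %ile) = 30.0000
Q3 (75th %ile) = 50.5000
IQR = 50.5000 - 30.0000 = 20.5000

IQR = 20.5000


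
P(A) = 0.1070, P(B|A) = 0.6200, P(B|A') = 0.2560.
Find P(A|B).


P(B) = P(B|A)*P(A) + P(B|A')*P(A')
= 0.6200*0.1070 + 0.2560*0.8930
= 0.066340 + 0.228608 = 0.294948
P(A|B) = 0.066340/0.294948 = 0.2249

P(A|B) = 0.2249


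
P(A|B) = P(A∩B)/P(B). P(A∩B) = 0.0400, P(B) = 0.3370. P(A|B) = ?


P(A|B) = 0.0400/0.3370 = 0.1187

P(A|B) = 0.1187


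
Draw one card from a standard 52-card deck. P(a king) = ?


4 kings in 52 cards
P = 4/52 = 0.0769

P = 0.0769


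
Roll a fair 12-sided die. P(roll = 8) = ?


Favorable outcomes (roll = 8): 1
Total outcomes = 12
P = 1/12 = 0.0833

P = 0.0833


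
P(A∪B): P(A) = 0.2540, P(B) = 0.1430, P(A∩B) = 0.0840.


P(A∪B) = 0.2540 + 0.1430 - 0.0840
= 0.3970 - 0.0840
= 0.3130

P(A∪B) = 0.3130


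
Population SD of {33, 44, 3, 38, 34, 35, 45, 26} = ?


Mean = 32.2500
Variance = 154.9375
SD = sqrt(154.9375) = 12.4474

SD = 12.4474


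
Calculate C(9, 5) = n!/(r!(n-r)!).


C(9,5) = 9!/(5! × 4!)
= 362880/(120 × 24)
= 126

C(9,5) = 126


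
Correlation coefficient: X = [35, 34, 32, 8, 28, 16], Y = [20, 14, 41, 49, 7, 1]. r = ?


Mean X = 25.5000, Mean Y = 22.0000
SD X = 10.062306, SD Y = 17.435596
Cov = -45.666667
r = -45.666667/(10.062306*17.435596) = -0.2603

r = -0.2603


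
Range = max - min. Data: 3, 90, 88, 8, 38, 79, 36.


Max = 90, Min = 3
Range = 90 - 3 = 87

Range = 87


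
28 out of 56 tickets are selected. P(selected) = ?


P = 28/56 = 0.5000

P = 0.5000


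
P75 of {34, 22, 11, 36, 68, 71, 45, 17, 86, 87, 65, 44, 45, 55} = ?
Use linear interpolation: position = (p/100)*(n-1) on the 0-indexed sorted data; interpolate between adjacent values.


Sorted: 11, 17, 22, 34, 36, 44, 45, 45, 55, 65, 68, 71, 86, 87
n = 14
Index = 75/100 * 13 = 9.7500
Lower = data[9] = 65, Upper = data[10] = 68
P75 = 65 + 0.7500*(3) = 67.2500

P75 = 67.2500


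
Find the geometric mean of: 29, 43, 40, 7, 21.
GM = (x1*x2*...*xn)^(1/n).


Product = 29 × 43 × 40 × 7 × 21 = 7332360
GM = 7332360^(1/5) = 23.6074

GM = 23.6074


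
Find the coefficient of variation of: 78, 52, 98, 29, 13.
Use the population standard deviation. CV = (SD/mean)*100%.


Mean = 54.0000
SD = 31.0548
CV = (31.0548/54.0000)*100 = 57.5089%

CV = 57.5089%


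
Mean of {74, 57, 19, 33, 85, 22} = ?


Sum = 74 + 57 + 19 + 33 + 85 + 22 = 290
n = 6
Mean = 290/6 = 48.3333

Mean = 48.3333


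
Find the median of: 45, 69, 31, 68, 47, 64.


Sorted: 31, 45, 47, 64, 68, 69
n = 6 (even)
Middle values: 47 and 64
Median = (47+64)/2 = 55.5000

Median = 55.5000


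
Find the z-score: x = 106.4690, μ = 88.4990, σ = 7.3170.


z = (106.4690 - 88.4990)/7.3170
= 17.9700/7.3170
= 2.4559

z = 2.4559


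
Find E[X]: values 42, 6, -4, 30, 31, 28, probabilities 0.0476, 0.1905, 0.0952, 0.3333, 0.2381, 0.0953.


E[X] = 42*0.0476 + 6*0.1905 - 4*0.0952 + 30*0.3333 + 31*0.2381 + 28*0.0953
= 1.9992 + 1.1430 - 0.3808 + 9.9990 + 7.3811 + 2.6684
= 22.8099

E[X] = 22.8099


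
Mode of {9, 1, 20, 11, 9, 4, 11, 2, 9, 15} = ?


Frequencies: 1:1, 2:1, 4:1, 9:3, 11:2, 15:1, 20:1
Max frequency = 3
Mode = 9

Mode = 9


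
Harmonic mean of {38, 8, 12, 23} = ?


Sum of reciprocals = 1/38 + 1/8 + 1/12 + 1/23 = 0.278127
HM = 4/0.278127 = 14.3819

HM = 14.3819


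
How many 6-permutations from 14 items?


P(14,6) = 14!/8!
= 87178291200/40320
= 2162160

P(14,6) = 2162160


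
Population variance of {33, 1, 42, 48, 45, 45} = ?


Mean = 35.6667
Squared deviations: 7.1111, 1201.7778, 40.1111, 152.1111, 87.1111, 87.1111
Sum = 1575.3333
Variance = 1575.3333/6 = 262.5556

Variance = 262.5556


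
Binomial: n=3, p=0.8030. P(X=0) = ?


C(3,0) = 1
p^0 = 1.000000
(1-p)^3 = 0.007645
P = 1 * 1.000000 * 0.007645 = 0.0076

P(X=0) = 0.0076


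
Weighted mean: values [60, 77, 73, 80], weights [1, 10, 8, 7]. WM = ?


Numerator = 60*1 + 77*10 + 73*8 + 80*7 = 1974
Denominator = 1 + 10 + 8 + 7 = 26
WM = 1974/26 = 75.9231

WM = 75.9231


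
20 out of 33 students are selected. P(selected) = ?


P = 20/33 = 0.6061

P = 0.6061


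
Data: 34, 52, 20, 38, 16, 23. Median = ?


Sorted: 16, 20, 23, 34, 38, 52
n = 6 (even)
Middle values: 23 and 34
Median = (23+34)/2 = 28.5000

Median = 28.5000


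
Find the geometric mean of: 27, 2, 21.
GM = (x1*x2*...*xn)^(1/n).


Product = 27 × 2 × 21 = 1134
GM = 1134^(1/3) = 10.4281

GM = 10.4281


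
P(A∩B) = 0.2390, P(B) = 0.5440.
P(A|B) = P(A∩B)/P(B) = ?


P(A|B) = 0.2390/0.5440 = 0.4393

P(A|B) = 0.4393


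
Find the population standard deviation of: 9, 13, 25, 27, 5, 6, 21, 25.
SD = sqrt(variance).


Mean = 16.3750
Variance = 73.2344
SD = sqrt(73.2344) = 8.5577

SD = 8.5577


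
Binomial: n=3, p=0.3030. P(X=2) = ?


C(3,2) = 3
p^2 = 0.091809
(1-p)^1 = 0.697000
P = 3 * 0.091809 * 0.697000 = 0.1920

P(X=2) = 0.1920


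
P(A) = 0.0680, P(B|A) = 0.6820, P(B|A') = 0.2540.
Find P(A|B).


P(B) = P(B|A)*P(A) + P(B|A')*P(A')
= 0.6820*0.0680 + 0.2540*0.9320
= 0.046376 + 0.236728 = 0.283104
P(A|B) = 0.046376/0.283104 = 0.1638

P(A|B) = 0.1638


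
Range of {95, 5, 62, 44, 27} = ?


Max = 95, Min = 5
Range = 95 - 5 = 90

Range = 90


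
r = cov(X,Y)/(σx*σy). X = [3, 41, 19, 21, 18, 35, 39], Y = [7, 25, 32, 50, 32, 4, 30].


Mean X = 25.1429, Mean Y = 25.7143
SD X = 12.743946, SD Y = 14.684436
Cov = 9.183673
r = 9.183673/(12.743946*14.684436) = 0.0491

r = 0.0491


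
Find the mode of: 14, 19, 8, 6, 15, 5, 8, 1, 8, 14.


Frequencies: 1:1, 5:1, 6:1, 8:3, 14:2, 15:1, 19:1
Max frequency = 3
Mode = 8

Mode = 8


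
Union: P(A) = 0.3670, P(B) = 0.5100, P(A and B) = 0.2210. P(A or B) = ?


P(A∪B) = 0.3670 + 0.5100 - 0.2210
= 0.8770 - 0.2210
= 0.6560

P(A∪B) = 0.6560


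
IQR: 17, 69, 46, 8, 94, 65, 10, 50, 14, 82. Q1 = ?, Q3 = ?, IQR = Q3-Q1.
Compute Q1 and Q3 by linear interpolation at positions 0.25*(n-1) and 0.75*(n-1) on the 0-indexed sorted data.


Sorted: 8, 10, 14, 17, 46, 50, 65, 69, 82, 94
Q1 (25th %ile) = 14.7500
Q3 (75th %ile) = 68.0000
IQR = 68.0000 - 14.7500 = 53.2500

IQR = 53.2500


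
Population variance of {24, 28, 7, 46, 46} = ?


Mean = 30.2000
Squared deviations: 38.4400, 4.8400, 538.2400, 249.6400, 249.6400
Sum = 1080.8000
Variance = 1080.8000/5 = 216.1600

Variance = 216.1600
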